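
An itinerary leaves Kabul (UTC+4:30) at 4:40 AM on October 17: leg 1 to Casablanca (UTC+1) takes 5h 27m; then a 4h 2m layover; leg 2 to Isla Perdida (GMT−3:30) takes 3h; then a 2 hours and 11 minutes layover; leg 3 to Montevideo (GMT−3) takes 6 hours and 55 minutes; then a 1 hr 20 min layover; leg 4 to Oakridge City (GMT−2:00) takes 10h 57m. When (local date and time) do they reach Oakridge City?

8:02 AM on October 18

Convert departure to UTC: 4:40 AM − 4:30 = 12:10 AM UTC on Oct 17.
Add 5 hours and 27 minutes leg 1 → 5:37 AM UTC.
Add 4 hours and 2 minutes layover in Casablanca → 9:39 AM UTC.
Add 3 hours leg 2 → 12:39 PM UTC.
Add 2 hours 11 minutes layover in Isla Perdida → 2:50 PM UTC.
Add 6 hours 55 minutes leg 3 → 9:45 PM UTC.
Add 1 hour and 20 minutes layover in Montevideo → 11:05 PM UTC.
Add 10 hours and 57 minutes leg 4 → 10:02 AM UTC (Oct 18).
Oakridge City is UTC−2:00, so local arrival = 10:02 AM − 2:00 = 8:02 AM on Oct 18.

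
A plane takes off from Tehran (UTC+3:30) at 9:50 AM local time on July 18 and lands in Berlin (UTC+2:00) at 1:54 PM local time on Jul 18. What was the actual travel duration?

5 hours 34 minutes

Departure in UTC: 9:50 AM − 3:30 = 6:20 AM on Jul 18.
Arrival in UTC: 1:54 PM − 2:00 = 11:54 AM on Jul 18.
Elapsed = 11:54 AM − 6:20 AM = 5 hours 34 minutes.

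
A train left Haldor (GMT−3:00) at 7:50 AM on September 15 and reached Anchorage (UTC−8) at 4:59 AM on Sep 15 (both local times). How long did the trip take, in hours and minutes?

Departure in UTC: 7:50 AM + 3:00 = 10:50 AM on Sep 15.
Arrival in UTC: 4:59 AM + 8:00 = 12:59 PM on Sep 15.
Elapsed = 12:59 PM − 10:50 AM = 2 hours 9 minutes.

2 hours 9 minutes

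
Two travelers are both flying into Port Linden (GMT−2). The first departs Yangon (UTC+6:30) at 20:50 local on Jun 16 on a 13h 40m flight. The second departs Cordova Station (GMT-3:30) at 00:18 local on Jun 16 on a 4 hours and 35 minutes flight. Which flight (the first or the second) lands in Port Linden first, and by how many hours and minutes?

the second, by 19 hours 37 minutes

Flight 1 in UTC: 20:50 − 6:30 = 14:20 on Jun 16.
+13 hours and 40 minutes → arrive 04:00 UTC on Jun 17.
Flight 2 in UTC: 00:18 + 3:30 = 03:48 on Jun 16.
+4 hours and 35 minutes → arrive 08:23 UTC on Jun 16.
Flight 2 lands earlier by 19 hours 37 minutes.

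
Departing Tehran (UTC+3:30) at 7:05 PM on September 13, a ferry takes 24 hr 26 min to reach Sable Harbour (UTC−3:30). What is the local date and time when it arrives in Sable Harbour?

12:31 PM on September 14

Convert departure to UTC: 7:05 PM − 3:30 = 3:35 PM UTC on Sep 13.
Add 24 hours 26 minutes travel time → 4:01 PM UTC (Sep 14).
Sable Harbour is UTC−3:30, so local arrival = 4:01 PM − 3:30 = 12:31 PM on Sep 14.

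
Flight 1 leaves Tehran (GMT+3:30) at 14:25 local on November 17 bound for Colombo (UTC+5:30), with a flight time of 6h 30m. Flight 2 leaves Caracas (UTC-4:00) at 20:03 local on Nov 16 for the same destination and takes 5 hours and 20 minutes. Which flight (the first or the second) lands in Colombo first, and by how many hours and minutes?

the second, by 12 hours 2 minutes

Flight 1 in UTC: 14:25 − 3:30 = 10:55 on Nov 17.
+6 hours and 30 minutes → arrive 17:25 UTC on Nov 17.
Flight 2 in UTC: 20:03 + 4:00 = 00:03 on Nov 17.
+5 hours 20 minutes → arrive 05:23 UTC on Nov 17.
Flight 2 lands earlier by 12 hours 2 minutes.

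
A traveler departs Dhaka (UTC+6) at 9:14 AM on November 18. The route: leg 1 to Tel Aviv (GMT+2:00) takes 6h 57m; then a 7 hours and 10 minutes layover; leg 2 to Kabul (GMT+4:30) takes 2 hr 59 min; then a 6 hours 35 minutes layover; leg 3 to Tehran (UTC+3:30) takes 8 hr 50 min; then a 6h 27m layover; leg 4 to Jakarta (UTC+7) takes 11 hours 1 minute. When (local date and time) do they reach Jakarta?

12:13 PM on Nov 20

Convert departure to UTC: 9:14 AM − 6:00 = 3:14 AM UTC on Nov 18.
Add 6 hours and 57 minutes leg 1 → 10:11 AM UTC.
Add 7 hours 10 minutes layover in Tel Aviv → 5:21 PM UTC.
Add 2 hours 59 minutes leg 2 → 8:20 PM UTC.
Add 6 hours 35 minutes layover in Kabul → 2:55 AM UTC (Nov 19).
Add 8 hours 50 minutes leg 3 → 11:45 AM UTC.
Add 6 hours and 27 minutes layover in Tehran → 6:12 PM UTC.
Add 11 hours and 1 minute leg 4 → 5:13 AM UTC (Nov 20).
Jakarta is UTC+7:00, so local arrival = 5:13 AM + 7:00 = 12:13 PM on Nov 20.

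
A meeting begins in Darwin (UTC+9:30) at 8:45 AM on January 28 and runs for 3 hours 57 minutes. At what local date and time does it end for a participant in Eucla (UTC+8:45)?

11:57 AM on Jan 28

Convert start to UTC: 8:45 AM − 9:30 = 11:15 PM UTC on Jan 27.
Add 3 hours 57 minutes duration → 3:12 AM UTC (Jan 28).
Eucla is UTC+8:45, so local end time = 3:12 AM + 8:45 = 11:57 AM on Jan 28.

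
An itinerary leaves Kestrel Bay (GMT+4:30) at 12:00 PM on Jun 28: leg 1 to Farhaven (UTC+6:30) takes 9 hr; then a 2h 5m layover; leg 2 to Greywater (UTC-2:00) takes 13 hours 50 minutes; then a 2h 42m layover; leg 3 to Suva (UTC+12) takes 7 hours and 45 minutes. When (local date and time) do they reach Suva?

Convert departure to UTC: 12:00 PM − 4:30 = 7:30 AM UTC on Jun 28.
Add 9 hours leg 1 → 4:30 PM UTC.
Add 2 hours 5 minutes layover in Farhaven → 6:35 PM UTC.
Add 13 hours and 50 minutes leg 2 → 8:25 AM UTC (Jun 29).
Add 2 hours 42 minutes layover in Greywater → 11:07 AM UTC.
Add 7 hours 45 minutes leg 3 → 6:52 PM UTC.
Suva is UTC+12:00, so local arrival = 6:52 PM + 12:00 = 6:52 AM on Jun 30.

6:52 AM on June 30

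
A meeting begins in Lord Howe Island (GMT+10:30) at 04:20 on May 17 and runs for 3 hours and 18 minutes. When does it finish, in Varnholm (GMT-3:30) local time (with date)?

Convert start to UTC: 04:20 − 10:30 = 17:50 UTC on May 16.
Add 3 hours and 18 minutes duration → 21:08 UTC.
Varnholm is UTC−3:30, so local end time = 21:08 − 3:30 = 17:38 on May 16.

17:38 on May 16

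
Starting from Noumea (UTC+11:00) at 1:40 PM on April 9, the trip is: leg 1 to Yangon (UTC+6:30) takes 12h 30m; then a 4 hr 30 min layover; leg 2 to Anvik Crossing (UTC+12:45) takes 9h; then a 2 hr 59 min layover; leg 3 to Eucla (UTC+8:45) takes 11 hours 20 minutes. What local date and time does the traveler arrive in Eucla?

3:44 AM on April 11

Convert departure to UTC: 1:40 PM − 11:00 = 2:40 AM UTC on Apr 9.
Add 12 hours and 30 minutes leg 1 → 3:10 PM UTC.
Add 4 hours 30 minutes layover in Yangon → 7:40 PM UTC.
Add 9 hours leg 2 → 4:40 AM UTC (Apr 10).
Add 2 hours and 59 minutes layover in Anvik Crossing → 7:39 AM UTC.
Add 11 hours 20 minutes leg 3 → 6:59 PM UTC.
Eucla is UTC+8:45, so local arrival = 6:59 PM + 8:45 = 3:44 AM on Apr 11.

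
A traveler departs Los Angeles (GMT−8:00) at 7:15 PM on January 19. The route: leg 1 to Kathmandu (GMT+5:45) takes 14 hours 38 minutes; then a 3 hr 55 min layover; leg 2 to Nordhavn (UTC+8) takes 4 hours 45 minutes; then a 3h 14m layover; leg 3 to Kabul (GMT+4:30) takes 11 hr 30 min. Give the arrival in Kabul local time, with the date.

9:47 PM on January 21

Convert departure to UTC: 7:15 PM + 8:00 = 3:15 AM UTC on Jan 20.
Add 14 hours 38 minutes leg 1 → 5:53 PM UTC.
Add 3 hours 55 minutes layover in Kathmandu → 9:48 PM UTC.
Add 4 hours 45 minutes leg 2 → 2:33 AM UTC (Jan 21).
Add 3 hours and 14 minutes layover in Nordhavn → 5:47 AM UTC.
Add 11 hours and 30 minutes leg 3 → 5:17 PM UTC.
Kabul is UTC+4:30, so local arrival = 5:17 PM + 4:30 = 9:47 PM on Jan 21.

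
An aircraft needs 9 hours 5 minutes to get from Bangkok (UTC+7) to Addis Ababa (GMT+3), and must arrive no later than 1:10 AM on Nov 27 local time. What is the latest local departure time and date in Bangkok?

Target arrival in UTC: 1:10 AM − 3:00 = 10:10 PM on Nov 26.
Subtract 9 hours 5 minutes → departure 1:05 PM UTC on Nov 26.
Bangkok is UTC+7:00: 1:05 PM + 7:00 = 8:05 PM on Nov 26.

8:05 PM on November 26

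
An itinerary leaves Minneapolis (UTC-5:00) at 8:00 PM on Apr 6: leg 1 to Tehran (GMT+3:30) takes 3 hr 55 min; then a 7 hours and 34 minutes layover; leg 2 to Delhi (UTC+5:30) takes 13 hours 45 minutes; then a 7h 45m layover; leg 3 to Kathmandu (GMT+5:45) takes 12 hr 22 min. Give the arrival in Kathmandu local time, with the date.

4:06 AM on April 9

Convert departure to UTC: 8:00 PM + 5:00 = 1:00 AM UTC on Apr 7.
Add 3 hours 55 minutes leg 1 → 4:55 AM UTC.
Add 7 hours and 34 minutes layover in Tehran → 12:29 PM UTC.
Add 13 hours 45 minutes leg 2 → 2:14 AM UTC (Apr 8).
Add 7 hours 45 minutes layover in Delhi → 9:59 AM UTC.
Add 12 hours and 22 minutes leg 3 → 10:21 PM UTC.
Kathmandu is UTC+5:45, so local arrival = 10:21 PM + 5:45 = 4:06 AM on Apr 9.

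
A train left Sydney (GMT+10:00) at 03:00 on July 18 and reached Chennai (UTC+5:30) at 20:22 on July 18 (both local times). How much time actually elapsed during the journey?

21 hours 52 minutes

Chennai is 4:30 behind Sydney.
Clock-face elapsed time (ignoring zones) is 17 hours 22 minutes.
Actual elapsed = 17 hours 22 minutes + 4:30 = 21 hours 52 minutes.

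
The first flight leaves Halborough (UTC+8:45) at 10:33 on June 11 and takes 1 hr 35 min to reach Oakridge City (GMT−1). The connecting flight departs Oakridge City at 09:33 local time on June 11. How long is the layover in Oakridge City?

Convert departure to UTC: 10:33 − 8:45 = 01:48 UTC on Jun 11.
Add 1 hour 35 minutes flight time → 03:23 UTC.
Oakridge City is UTC−1:00, so local arrival = 03:23 − 1:00 = 02:23 on Jun 11.
Layover = 09:33 − 02:23 = 7 hours 10 minutes.

7 hours 10 minutes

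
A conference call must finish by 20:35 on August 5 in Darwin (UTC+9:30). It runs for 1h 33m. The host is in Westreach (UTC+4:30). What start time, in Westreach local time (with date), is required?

Target end time in UTC: 20:35 − 9:30 = 11:05 on Aug 5.
Subtract 1 hour 33 minutes → start 09:32 UTC on Aug 5.
Westreach is UTC+4:30: 09:32 + 4:30 = 14:02 on Aug 5.

14:02 on Aug 5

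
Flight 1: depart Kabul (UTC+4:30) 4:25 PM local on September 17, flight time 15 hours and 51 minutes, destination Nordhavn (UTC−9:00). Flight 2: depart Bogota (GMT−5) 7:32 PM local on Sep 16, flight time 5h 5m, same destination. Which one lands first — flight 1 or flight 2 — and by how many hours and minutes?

the second, by 22 hours 9 minutes

Flight 1 in UTC: 4:25 PM − 4:30 = 11:55 AM on Sep 17.
+15 hours and 51 minutes → arrive 3:46 AM UTC on Sep 18.
Flight 2 in UTC: 7:32 PM + 5:00 = 12:32 AM on Sep 17.
+5 hours 5 minutes → arrive 5:37 AM UTC on Sep 17.
Flight 2 lands earlier by 22 hours 9 minutes.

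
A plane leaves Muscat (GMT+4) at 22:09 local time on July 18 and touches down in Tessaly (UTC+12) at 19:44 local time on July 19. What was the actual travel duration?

Departure in UTC: 22:09 − 4:00 = 18:09 on Jul 18.
Arrival in UTC: 19:44 − 12:00 = 07:44 on Jul 19.
Elapsed = 07:44 − 18:09 (+1 day) = 13 hours 35 minutes.

13 hours 35 minutes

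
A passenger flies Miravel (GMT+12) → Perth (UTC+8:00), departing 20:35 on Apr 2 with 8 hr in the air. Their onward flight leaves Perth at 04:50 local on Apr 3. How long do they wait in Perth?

4 hours 15 minutes

Convert departure to UTC: 20:35 − 12:00 = 08:35 UTC on Apr 2.
Add 8 hours flight time → 16:35 UTC.
Perth is UTC+8:00, so local arrival = 16:35 + 8:00 = 00:35 on Apr 3.
Layover = 04:50 − 00:35 = 4 hours 15 minutes.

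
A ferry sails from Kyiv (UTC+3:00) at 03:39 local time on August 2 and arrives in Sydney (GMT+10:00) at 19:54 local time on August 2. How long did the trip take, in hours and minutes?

9 hours 15 minutes

Sydney is 7:00 ahead of Kyiv.
Clock-face elapsed time (ignoring zones) is 16 hours 15 minutes.
Actual elapsed = 16 hours 15 minutes − 7:00 = 9 hours 15 minutes.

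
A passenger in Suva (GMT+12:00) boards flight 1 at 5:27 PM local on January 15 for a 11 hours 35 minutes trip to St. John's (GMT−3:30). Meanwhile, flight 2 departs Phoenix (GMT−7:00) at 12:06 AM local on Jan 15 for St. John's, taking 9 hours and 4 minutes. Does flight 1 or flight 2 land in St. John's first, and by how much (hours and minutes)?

the second, by 52 minutes

Flight 1 in UTC: 5:27 PM − 12:00 = 5:27 AM on Jan 15.
+11 hours and 35 minutes → arrive 5:02 PM UTC on Jan 15.
Flight 2 in UTC: 12:06 AM + 7:00 = 7:06 AM on Jan 15.
+9 hours and 4 minutes → arrive 4:10 PM UTC on Jan 15.
Flight 2 lands earlier by 52 minutes.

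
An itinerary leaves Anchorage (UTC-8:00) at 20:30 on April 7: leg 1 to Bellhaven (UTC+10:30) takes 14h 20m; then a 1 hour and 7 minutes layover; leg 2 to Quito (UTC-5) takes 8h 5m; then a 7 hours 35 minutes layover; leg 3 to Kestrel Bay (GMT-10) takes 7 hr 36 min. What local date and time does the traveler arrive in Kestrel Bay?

09:13 on Apr 9

Convert departure to UTC: 20:30 + 8:00 = 04:30 UTC on Apr 8.
Add 14 hours and 20 minutes leg 1 → 18:50 UTC.
Add 1 hour 7 minutes layover in Bellhaven → 19:57 UTC.
Add 8 hours and 5 minutes leg 2 → 04:02 UTC (Apr 9).
Add 7 hours and 35 minutes layover in Quito → 11:37 UTC.
Add 7 hours 36 minutes leg 3 → 19:13 UTC.
Kestrel Bay is UTC−10:00, so local arrival = 19:13 − 10:00 = 09:13 on Apr 9.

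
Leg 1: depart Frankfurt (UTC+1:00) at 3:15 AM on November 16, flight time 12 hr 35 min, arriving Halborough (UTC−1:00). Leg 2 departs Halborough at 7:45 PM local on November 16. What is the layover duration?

5 hours 55 minutes

Convert departure to UTC: 3:15 AM − 1:00 = 2:15 AM UTC on Nov 16.
Add 12 hours 35 minutes flight time → 2:50 PM UTC.
Halborough is UTC−1:00, so local arrival = 2:50 PM − 1:00 = 1:50 PM on Nov 16.
Layover = 7:45 PM − 1:50 PM = 5 hours 55 minutes.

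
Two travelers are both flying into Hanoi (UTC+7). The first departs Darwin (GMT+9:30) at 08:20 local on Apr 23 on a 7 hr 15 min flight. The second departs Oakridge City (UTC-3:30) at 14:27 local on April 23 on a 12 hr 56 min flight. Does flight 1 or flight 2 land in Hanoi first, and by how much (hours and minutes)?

Flight 1 in UTC: 08:20 − 9:30 = 22:50 on Apr 22.
+7 hours and 15 minutes → arrive 06:05 UTC on Apr 23.
Flight 2 in UTC: 14:27 + 3:30 = 17:57 on Apr 23.
+12 hours 56 minutes → arrive 06:53 UTC on Apr 24.
Flight 1 lands earlier by 24 hours 48 minutes.

the first, by 24 hours 48 minutes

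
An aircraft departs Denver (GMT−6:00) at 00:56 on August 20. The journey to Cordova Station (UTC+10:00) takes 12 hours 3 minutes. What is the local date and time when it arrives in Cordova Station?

04:59 on Aug 21

Cordova Station is 16:00 ahead of Denver.
After 12 hours 3 minutes it is 12:59 in Denver.
Shift by the zone difference: 12:59 + 16:00 = 04:59 on Aug 21 in Cordova Station.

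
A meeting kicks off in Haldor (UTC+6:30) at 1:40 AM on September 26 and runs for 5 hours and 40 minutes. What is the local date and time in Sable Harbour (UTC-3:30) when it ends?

Convert start to UTC: 1:40 AM − 6:30 = 7:10 PM UTC on Sep 25.
Add 5 hours 40 minutes duration → 12:50 AM UTC (Sep 26).
Sable Harbour is UTC−3:30, so local end time = 12:50 AM − 3:30 = 9:20 PM on Sep 25.

9:20 PM on September 25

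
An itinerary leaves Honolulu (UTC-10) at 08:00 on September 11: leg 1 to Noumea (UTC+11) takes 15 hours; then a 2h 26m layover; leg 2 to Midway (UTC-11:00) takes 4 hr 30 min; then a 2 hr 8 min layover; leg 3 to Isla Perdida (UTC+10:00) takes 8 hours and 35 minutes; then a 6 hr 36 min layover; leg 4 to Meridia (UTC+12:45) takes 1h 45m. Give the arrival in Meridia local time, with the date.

Convert departure to UTC: 08:00 + 10:00 = 18:00 UTC on Sep 11.
Add 15 hours leg 1 → 09:00 UTC (Sep 12).
Add 2 hours 26 minutes layover in Noumea → 11:26 UTC.
Add 4 hours 30 minutes leg 2 → 15:56 UTC.
Add 2 hours 8 minutes layover in Midway → 18:04 UTC.
Add 8 hours and 35 minutes leg 3 → 02:39 UTC (Sep 13).
Add 6 hours and 36 minutes layover in Isla Perdida → 09:15 UTC.
Add 1 hour and 45 minutes leg 4 → 11:00 UTC.
Meridia is UTC+12:45, so local arrival = 11:00 + 12:45 = 23:45 on Sep 13.

23:45 on September 13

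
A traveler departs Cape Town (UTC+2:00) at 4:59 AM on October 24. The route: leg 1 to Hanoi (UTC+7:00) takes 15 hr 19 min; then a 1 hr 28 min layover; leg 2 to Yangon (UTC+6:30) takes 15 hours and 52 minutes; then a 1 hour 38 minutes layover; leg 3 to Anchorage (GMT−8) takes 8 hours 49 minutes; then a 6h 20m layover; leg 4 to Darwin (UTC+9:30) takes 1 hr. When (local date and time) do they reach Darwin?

2:55 PM on October 26

Convert departure to UTC: 4:59 AM − 2:00 = 2:59 AM UTC on Oct 24.
Add 15 hours and 19 minutes leg 1 → 6:18 PM UTC.
Add 1 hour 28 minutes layover in Hanoi → 7:46 PM UTC.
Add 15 hours and 52 minutes leg 2 → 11:38 AM UTC (Oct 25).
Add 1 hour 38 minutes layover in Yangon → 1:16 PM UTC.
Add 8 hours 49 minutes leg 3 → 10:05 PM UTC.
Add 6 hours and 20 minutes layover in Anchorage → 4:25 AM UTC (Oct 26).
Add 1 hour leg 4 → 5:25 AM UTC.
Darwin is UTC+9:30, so local arrival = 5:25 AM + 9:30 = 2:55 PM on Oct 26.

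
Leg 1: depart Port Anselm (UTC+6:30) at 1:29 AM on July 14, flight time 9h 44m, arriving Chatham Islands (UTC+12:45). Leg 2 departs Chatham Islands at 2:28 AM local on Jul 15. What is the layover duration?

9 hours

Convert departure to UTC: 1:29 AM − 6:30 = 6:59 PM UTC on Jul 13.
Add 9 hours and 44 minutes flight time → 4:43 AM UTC (Jul 14).
Chatham Islands is UTC+12:45, so local arrival = 4:43 AM + 12:45 = 5:28 PM on Jul 14.
Layover = 2:28 AM − 5:28 PM (+1 day) = 9 hours.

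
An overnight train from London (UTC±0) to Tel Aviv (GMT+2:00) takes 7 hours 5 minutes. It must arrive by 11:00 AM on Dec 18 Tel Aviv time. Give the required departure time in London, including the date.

1:55 AM on December 18

Target arrival in UTC: 11:00 AM − 2:00 = 9:00 AM on Dec 18.
Subtract 7 hours 5 minutes → departure 1:55 AM UTC on Dec 18.
London is UTC+0, so departure is 1:55 AM on Dec 18.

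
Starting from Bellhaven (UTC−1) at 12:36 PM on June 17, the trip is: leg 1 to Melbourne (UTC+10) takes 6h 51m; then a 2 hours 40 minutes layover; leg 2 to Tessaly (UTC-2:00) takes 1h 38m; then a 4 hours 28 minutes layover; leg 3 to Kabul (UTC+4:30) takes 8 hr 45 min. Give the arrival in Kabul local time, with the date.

Convert departure to UTC: 12:36 PM + 1:00 = 1:36 PM UTC on Jun 17.
Add 6 hours 51 minutes leg 1 → 8:27 PM UTC.
Add 2 hours and 40 minutes layover in Melbourne → 11:07 PM UTC.
Add 1 hour and 38 minutes leg 2 → 12:45 AM UTC (Jun 18).
Add 4 hours and 28 minutes layover in Tessaly → 5:13 AM UTC.
Add 8 hours 45 minutes leg 3 → 1:58 PM UTC.
Kabul is UTC+4:30, so local arrival = 1:58 PM + 4:30 = 6:28 PM on Jun 18.

6:28 PM on Jun 18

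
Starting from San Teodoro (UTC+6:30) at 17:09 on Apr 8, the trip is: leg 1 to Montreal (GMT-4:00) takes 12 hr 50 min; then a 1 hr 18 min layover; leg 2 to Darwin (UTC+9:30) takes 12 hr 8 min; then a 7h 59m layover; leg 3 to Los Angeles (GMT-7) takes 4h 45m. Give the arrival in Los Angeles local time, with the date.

Convert departure to UTC: 17:09 − 6:30 = 10:39 UTC on Apr 8.
Add 12 hours and 50 minutes leg 1 → 23:29 UTC.
Add 1 hour 18 minutes layover in Montreal → 00:47 UTC (Apr 9).
Add 12 hours 8 minutes leg 2 → 12:55 UTC.
Add 7 hours 59 minutes layover in Darwin → 20:54 UTC.
Add 4 hours 45 minutes leg 3 → 01:39 UTC (Apr 10).
Los Angeles is UTC−7:00, so local arrival = 01:39 − 7:00 = 18:39 on Apr 9.

18:39 on April 9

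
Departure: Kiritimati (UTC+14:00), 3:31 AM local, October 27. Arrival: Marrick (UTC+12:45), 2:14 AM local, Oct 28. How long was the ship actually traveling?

23 hours 58 minutes

Departure in UTC: 3:31 AM − 14:00 = 1:31 PM on Oct 26.
Arrival in UTC: 2:14 AM − 12:45 = 1:29 PM on Oct 27.
Elapsed = 1:29 PM − 1:31 PM (+1 day) = 23 hours 58 minutes.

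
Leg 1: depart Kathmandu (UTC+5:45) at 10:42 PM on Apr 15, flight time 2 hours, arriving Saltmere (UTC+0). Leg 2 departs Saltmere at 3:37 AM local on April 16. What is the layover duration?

Convert departure to UTC: 10:42 PM − 5:45 = 4:57 PM UTC on Apr 15.
Add 2 hours flight time → 6:57 PM UTC.
Saltmere is UTC+0, so local arrival is the same: 6:57 PM on Apr 15.
Layover = 3:37 AM − 6:57 PM (+1 day) = 8 hours 40 minutes.

8 hours 40 minutes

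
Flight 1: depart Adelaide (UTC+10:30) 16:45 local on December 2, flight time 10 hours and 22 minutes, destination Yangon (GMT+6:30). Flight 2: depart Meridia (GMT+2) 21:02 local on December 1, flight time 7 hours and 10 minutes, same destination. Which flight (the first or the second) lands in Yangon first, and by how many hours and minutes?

Flight 1 in UTC: 16:45 − 10:30 = 06:15 on Dec 2.
+10 hours 22 minutes → arrive 16:37 UTC on Dec 2.
Flight 2 in UTC: 21:02 − 2:00 = 19:02 on Dec 1.
+7 hours and 10 minutes → arrive 02:12 UTC on Dec 2.
Flight 2 lands earlier by 14 hours 25 minutes.

the second, by 14 hours 25 minutes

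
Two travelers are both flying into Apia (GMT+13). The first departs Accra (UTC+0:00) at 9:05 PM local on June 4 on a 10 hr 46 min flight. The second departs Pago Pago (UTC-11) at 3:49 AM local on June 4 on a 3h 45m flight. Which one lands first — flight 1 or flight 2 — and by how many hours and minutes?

Flight 1 departs at 9:05 PM UTC (Jun 4).
+10 hours 46 minutes → arrive 7:51 AM UTC on Jun 5.
Flight 2 in UTC: 3:49 AM + 11:00 = 2:49 PM on Jun 4.
+3 hours 45 minutes → arrive 6:34 PM UTC on Jun 4.
Flight 2 lands earlier by 13 hours 17 minutes.

the second, by 13 hours 17 minutes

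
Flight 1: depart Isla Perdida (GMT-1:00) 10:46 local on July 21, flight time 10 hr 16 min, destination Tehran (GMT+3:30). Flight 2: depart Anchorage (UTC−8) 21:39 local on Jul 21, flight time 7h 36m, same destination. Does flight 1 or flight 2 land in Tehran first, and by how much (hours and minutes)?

the first, by 15 hours 13 minutes

Flight 1 in UTC: 10:46 + 1:00 = 11:46 on Jul 21.
+10 hours 16 minutes → arrive 22:02 UTC on Jul 21.
Flight 2 in UTC: 21:39 + 8:00 = 05:39 on Jul 22.
+7 hours 36 minutes → arrive 13:15 UTC on Jul 22.
Flight 1 lands earlier by 15 hours 13 minutes.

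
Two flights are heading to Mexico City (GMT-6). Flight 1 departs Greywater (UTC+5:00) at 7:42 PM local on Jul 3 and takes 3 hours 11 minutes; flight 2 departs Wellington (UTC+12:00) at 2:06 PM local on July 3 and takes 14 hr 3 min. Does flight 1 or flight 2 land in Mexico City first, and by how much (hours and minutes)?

the second, by 1 hour 44 minutes

Flight 1 in UTC: 7:42 PM − 5:00 = 2:42 PM on Jul 3.
+3 hours and 11 minutes → arrive 5:53 PM UTC on Jul 3.
Flight 2 in UTC: 2:06 PM − 12:00 = 2:06 AM on Jul 3.
+14 hours 3 minutes → arrive 4:09 PM UTC on Jul 3.
Flight 2 lands earlier by 1 hour 44 minutes.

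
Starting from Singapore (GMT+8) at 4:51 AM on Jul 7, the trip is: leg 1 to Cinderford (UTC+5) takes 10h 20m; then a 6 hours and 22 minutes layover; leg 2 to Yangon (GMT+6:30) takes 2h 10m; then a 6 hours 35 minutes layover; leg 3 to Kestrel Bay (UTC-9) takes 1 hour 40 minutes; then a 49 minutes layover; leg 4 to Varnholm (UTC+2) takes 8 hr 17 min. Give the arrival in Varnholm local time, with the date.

Convert departure to UTC: 4:51 AM − 8:00 = 8:51 PM UTC on Jul 6.
Add 10 hours 20 minutes leg 1 → 7:11 AM UTC (Jul 7).
Add 6 hours and 22 minutes layover in Cinderford → 1:33 PM UTC.
Add 2 hours 10 minutes leg 2 → 3:43 PM UTC.
Add 6 hours 35 minutes layover in Yangon → 10:18 PM UTC.
Add 1 hour 40 minutes leg 3 → 11:58 PM UTC.
Add 49 minutes layover in Kestrel Bay → 12:47 AM UTC (Jul 8).
Add 8 hours 17 minutes leg 4 → 9:04 AM UTC.
Varnholm is UTC+2:00, so local arrival = 9:04 AM + 2:00 = 11:04 AM on Jul 8.

11:04 AM on Jul 8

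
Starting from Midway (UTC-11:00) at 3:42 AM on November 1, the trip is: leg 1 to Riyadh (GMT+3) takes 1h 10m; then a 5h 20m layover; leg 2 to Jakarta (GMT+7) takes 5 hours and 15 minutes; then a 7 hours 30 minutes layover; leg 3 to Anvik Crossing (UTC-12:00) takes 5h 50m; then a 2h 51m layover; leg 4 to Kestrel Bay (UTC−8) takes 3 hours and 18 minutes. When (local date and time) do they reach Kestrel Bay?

Convert departure to UTC: 3:42 AM + 11:00 = 2:42 PM UTC on Nov 1.
Add 1 hour and 10 minutes leg 1 → 3:52 PM UTC.
Add 5 hours and 20 minutes layover in Riyadh → 9:12 PM UTC.
Add 5 hours and 15 minutes leg 2 → 2:27 AM UTC (Nov 2).
Add 7 hours 30 minutes layover in Jakarta → 9:57 AM UTC.
Add 5 hours and 50 minutes leg 3 → 3:47 PM UTC.
Add 2 hours and 51 minutes layover in Anvik Crossing → 6:38 PM UTC.
Add 3 hours and 18 minutes leg 4 → 9:56 PM UTC.
Kestrel Bay is UTC−8:00, so local arrival = 9:56 PM − 8:00 = 1:56 PM on Nov 2.

1:56 PM on November 2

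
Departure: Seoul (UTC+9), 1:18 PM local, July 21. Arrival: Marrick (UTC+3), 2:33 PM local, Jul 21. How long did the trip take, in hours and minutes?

7 hours 15 minutes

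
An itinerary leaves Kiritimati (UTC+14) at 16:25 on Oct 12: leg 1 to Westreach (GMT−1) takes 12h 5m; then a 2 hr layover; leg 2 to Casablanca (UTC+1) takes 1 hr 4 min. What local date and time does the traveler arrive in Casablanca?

Convert departure to UTC: 16:25 − 14:00 = 02:25 UTC on Oct 12.
Add 12 hours 5 minutes leg 1 → 14:30 UTC.
Add 2 hours layover in Westreach → 16:30 UTC.
Add 1 hour and 4 minutes leg 2 → 17:34 UTC.
Casablanca is UTC+1:00, so local arrival = 17:34 + 1:00 = 18:34 on Oct 12.

18:34 on October 12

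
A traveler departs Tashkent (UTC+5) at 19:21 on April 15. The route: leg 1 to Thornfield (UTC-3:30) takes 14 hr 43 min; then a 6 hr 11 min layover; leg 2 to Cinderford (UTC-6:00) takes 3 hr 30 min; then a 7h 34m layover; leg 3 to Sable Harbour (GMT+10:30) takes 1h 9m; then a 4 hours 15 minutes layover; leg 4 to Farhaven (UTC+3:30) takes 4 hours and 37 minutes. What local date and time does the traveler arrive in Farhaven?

Convert departure to UTC: 19:21 − 5:00 = 14:21 UTC on Apr 15.
Add 14 hours 43 minutes leg 1 → 05:04 UTC (Apr 16).
Add 6 hours 11 minutes layover in Thornfield → 11:15 UTC.
Add 3 hours and 30 minutes leg 2 → 14:45 UTC.
Add 7 hours and 34 minutes layover in Cinderford → 22:19 UTC.
Add 1 hour and 9 minutes leg 3 → 23:28 UTC.
Add 4 hours and 15 minutes layover in Sable Harbour → 03:43 UTC (Apr 17).
Add 4 hours and 37 minutes leg 4 → 08:20 UTC.
Farhaven is UTC+3:30, so local arrival = 08:20 + 3:30 = 11:50 on Apr 17.

11:50 on Apr 17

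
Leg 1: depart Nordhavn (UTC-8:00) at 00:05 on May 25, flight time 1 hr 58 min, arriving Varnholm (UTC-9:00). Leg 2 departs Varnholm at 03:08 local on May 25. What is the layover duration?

2 hours 5 minutes

Convert departure to UTC: 00:05 + 8:00 = 08:05 UTC on May 25.
Add 1 hour and 58 minutes flight time → 10:03 UTC.
Varnholm is UTC−9:00, so local arrival = 10:03 − 9:00 = 01:03 on May 25.
Layover = 03:08 − 01:03 = 2 hours 5 minutes.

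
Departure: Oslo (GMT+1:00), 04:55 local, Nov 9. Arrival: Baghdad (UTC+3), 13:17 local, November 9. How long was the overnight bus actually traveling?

Departure in UTC: 04:55 − 1:00 = 03:55 on Nov 9.
Arrival in UTC: 13:17 − 3:00 = 10:17 on Nov 9.
Elapsed = 10:17 − 03:55 = 6 hours 22 minutes.

6 hours 22 minutes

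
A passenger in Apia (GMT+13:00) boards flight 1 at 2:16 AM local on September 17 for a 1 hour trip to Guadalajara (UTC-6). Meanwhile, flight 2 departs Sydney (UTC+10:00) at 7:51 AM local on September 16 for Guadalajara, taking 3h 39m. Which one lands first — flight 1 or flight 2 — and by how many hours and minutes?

Flight 1 in UTC: 2:16 AM − 13:00 = 1:16 PM on Sep 16.
+1 hour → arrive 2:16 PM UTC on Sep 16.
Flight 2 in UTC: 7:51 AM − 10:00 = 9:51 PM on Sep 15.
+3 hours and 39 minutes → arrive 1:30 AM UTC on Sep 16.
Flight 2 lands earlier by 12 hours 46 minutes.

the second, by 12 hours 46 minutes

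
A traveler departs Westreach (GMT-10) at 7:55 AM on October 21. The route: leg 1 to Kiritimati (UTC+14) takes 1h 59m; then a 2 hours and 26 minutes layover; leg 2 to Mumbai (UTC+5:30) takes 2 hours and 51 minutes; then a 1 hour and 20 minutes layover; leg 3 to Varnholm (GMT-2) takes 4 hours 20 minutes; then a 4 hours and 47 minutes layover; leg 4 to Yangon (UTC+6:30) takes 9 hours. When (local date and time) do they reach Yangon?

Convert departure to UTC: 7:55 AM + 10:00 = 5:55 PM UTC on Oct 21.
Add 1 hour and 59 minutes leg 1 → 7:54 PM UTC.
Add 2 hours 26 minutes layover in Kiritimati → 10:20 PM UTC.
Add 2 hours and 51 minutes leg 2 → 1:11 AM UTC (Oct 22).
Add 1 hour 20 minutes layover in Mumbai → 2:31 AM UTC.
Add 4 hours 20 minutes leg 3 → 6:51 AM UTC.
Add 4 hours and 47 minutes layover in Varnholm → 11:38 AM UTC.
Add 9 hours leg 4 → 8:38 PM UTC.
Yangon is UTC+6:30, so local arrival = 8:38 PM + 6:30 = 3:08 AM on Oct 23.

3:08 AM on Oct 23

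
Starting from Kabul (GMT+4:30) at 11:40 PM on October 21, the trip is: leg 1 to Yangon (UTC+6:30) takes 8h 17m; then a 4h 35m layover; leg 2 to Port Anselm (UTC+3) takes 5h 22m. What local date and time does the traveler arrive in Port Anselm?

4:24 PM on October 22

Convert departure to UTC: 11:40 PM − 4:30 = 7:10 PM UTC on Oct 21.
Add 8 hours 17 minutes leg 1 → 3:27 AM UTC (Oct 22).
Add 4 hours 35 minutes layover in Yangon → 8:02 AM UTC.
Add 5 hours 22 minutes leg 2 → 1:24 PM UTC.
Port Anselm is UTC+3:00, so local arrival = 1:24 PM + 3:00 = 4:24 PM on Oct 22.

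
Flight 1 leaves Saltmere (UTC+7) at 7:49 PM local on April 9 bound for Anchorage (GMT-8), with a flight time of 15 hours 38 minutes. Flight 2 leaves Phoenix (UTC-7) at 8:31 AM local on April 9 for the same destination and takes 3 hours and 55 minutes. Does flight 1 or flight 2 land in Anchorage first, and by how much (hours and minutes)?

the second, by 9 hours 1 minute

Flight 1 in UTC: 7:49 PM − 7:00 = 12:49 PM on Apr 9.
+15 hours and 38 minutes → arrive 4:27 AM UTC on Apr 10.
Flight 2 in UTC: 8:31 AM + 7:00 = 3:31 PM on Apr 9.
+3 hours 55 minutes → arrive 7:26 PM UTC on Apr 9.
Flight 2 lands earlier by 9 hours 1 minute.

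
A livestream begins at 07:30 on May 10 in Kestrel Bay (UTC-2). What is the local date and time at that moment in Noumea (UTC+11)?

20:30 on May 10

Noumea is 13:00 ahead of Kestrel Bay.
Shift by the zone difference: 07:30 + 13:00 = 20:30 on May 10 in Noumea.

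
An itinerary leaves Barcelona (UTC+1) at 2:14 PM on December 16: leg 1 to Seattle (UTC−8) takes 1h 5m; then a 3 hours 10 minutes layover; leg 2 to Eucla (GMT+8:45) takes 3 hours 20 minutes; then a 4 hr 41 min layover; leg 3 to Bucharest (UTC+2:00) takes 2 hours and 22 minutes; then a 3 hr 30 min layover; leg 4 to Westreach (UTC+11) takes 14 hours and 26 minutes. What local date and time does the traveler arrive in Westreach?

8:48 AM on Dec 18

Convert departure to UTC: 2:14 PM − 1:00 = 1:14 PM UTC on Dec 16.
Add 1 hour and 5 minutes leg 1 → 2:19 PM UTC.
Add 3 hours 10 minutes layover in Seattle → 5:29 PM UTC.
Add 3 hours and 20 minutes leg 2 → 8:49 PM UTC.
Add 4 hours and 41 minutes layover in Eucla → 1:30 AM UTC (Dec 17).
Add 2 hours and 22 minutes leg 3 → 3:52 AM UTC.
Add 3 hours 30 minutes layover in Bucharest → 7:22 AM UTC.
Add 14 hours 26 minutes leg 4 → 9:48 PM UTC.
Westreach is UTC+11:00, so local arrival = 9:48 PM + 11:00 = 8:48 AM on Dec 18.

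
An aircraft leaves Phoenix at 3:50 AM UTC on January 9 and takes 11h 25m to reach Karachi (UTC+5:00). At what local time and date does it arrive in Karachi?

Departure is given in UTC: 3:50 AM on Jan 9.
Add 11 hours 25 minutes → 3:15 PM UTC.
Karachi is UTC+5:00: 3:15 PM + 5:00 = 8:15 PM on Jan 9.

8:15 PM on January 9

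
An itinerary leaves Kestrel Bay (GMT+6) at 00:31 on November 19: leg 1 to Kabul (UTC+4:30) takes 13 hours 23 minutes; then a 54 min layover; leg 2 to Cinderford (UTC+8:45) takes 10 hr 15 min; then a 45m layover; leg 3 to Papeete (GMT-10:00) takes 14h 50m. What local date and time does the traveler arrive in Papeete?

00:38 on Nov 20

Convert departure to UTC: 00:31 − 6:00 = 18:31 UTC on Nov 18.
Add 13 hours 23 minutes leg 1 → 07:54 UTC (Nov 19).
Add 54 minutes layover in Kabul → 08:48 UTC.
Add 10 hours 15 minutes leg 2 → 19:03 UTC.
Add 45 minutes layover in Cinderford → 19:48 UTC.
Add 14 hours 50 minutes leg 3 → 10:38 UTC (Nov 20).
Papeete is UTC−10:00, so local arrival = 10:38 − 10:00 = 00:38 on Nov 20.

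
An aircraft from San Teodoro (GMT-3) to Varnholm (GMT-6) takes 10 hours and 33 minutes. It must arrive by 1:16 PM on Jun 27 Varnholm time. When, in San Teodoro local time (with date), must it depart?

5:43 AM on Jun 27

Target arrival in UTC: 1:16 PM + 6:00 = 7:16 PM on Jun 27.
Subtract 10 hours and 33 minutes → departure 8:43 AM UTC on Jun 27.
San Teodoro is UTC−3:00: 8:43 AM − 3:00 = 5:43 AM on Jun 27.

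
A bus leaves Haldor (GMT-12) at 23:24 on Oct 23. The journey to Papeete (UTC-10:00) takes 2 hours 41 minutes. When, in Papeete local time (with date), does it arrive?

Convert departure to UTC: 23:24 + 12:00 = 11:24 UTC on Oct 24.
Add 2 hours and 41 minutes travel time → 14:05 UTC.
Papeete is UTC−10:00, so local arrival = 14:05 − 10:00 = 04:05 on Oct 24.

04:05 on October 24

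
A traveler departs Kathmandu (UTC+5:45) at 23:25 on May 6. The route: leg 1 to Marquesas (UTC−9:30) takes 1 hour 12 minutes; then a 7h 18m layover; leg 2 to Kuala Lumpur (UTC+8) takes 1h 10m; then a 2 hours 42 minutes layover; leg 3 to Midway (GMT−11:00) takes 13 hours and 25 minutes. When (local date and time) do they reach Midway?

08:27 on May 7

Convert departure to UTC: 23:25 − 5:45 = 17:40 UTC on May 6.
Add 1 hour 12 minutes leg 1 → 18:52 UTC.
Add 7 hours 18 minutes layover in Marquesas → 02:10 UTC (May 7).
Add 1 hour 10 minutes leg 2 → 03:20 UTC.
Add 2 hours 42 minutes layover in Kuala Lumpur → 06:02 UTC.
Add 13 hours 25 minutes leg 3 → 19:27 UTC.
Midway is UTC−11:00, so local arrival = 19:27 − 11:00 = 08:27 on May 7.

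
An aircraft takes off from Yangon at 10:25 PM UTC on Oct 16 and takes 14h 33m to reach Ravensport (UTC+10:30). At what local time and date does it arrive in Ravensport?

11:28 PM on October 17

Departure is given in UTC: 10:25 PM on Oct 16.
Add 14 hours and 33 minutes → 12:58 PM UTC (Oct 17).
Ravensport is UTC+10:30: 12:58 PM + 10:30 = 11:28 PM on Oct 17.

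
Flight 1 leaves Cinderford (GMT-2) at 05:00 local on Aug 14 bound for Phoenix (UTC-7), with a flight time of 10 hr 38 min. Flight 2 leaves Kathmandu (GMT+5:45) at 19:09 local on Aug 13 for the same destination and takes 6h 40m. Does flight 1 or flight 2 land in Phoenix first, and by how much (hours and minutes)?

Flight 1 in UTC: 05:00 + 2:00 = 07:00 on Aug 14.
+10 hours 38 minutes → arrive 17:38 UTC on Aug 14.
Flight 2 in UTC: 19:09 − 5:45 = 13:24 on Aug 13.
+6 hours 40 minutes → arrive 20:04 UTC on Aug 13.
Flight 2 lands earlier by 21 hours 34 minutes.

the second, by 21 hours 34 minutes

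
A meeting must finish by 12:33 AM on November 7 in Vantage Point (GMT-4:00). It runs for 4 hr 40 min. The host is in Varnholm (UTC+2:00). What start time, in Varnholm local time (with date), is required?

1:53 AM on November 7

Target end time in UTC: 12:33 AM + 4:00 = 4:33 AM on Nov 7.
Subtract 4 hours 40 minutes → start 11:53 PM UTC on Nov 6.
Varnholm is UTC+2:00: 11:53 PM + 2:00 = 1:53 AM on Nov 7.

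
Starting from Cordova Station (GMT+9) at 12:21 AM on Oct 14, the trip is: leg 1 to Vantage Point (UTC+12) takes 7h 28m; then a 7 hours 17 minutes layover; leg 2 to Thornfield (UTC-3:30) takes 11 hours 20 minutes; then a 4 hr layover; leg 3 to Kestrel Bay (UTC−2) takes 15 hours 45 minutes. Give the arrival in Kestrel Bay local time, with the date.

Convert departure to UTC: 12:21 AM − 9:00 = 3:21 PM UTC on Oct 13.
Add 7 hours and 28 minutes leg 1 → 10:49 PM UTC.
Add 7 hours 17 minutes layover in Vantage Point → 6:06 AM UTC (Oct 14).
Add 11 hours and 20 minutes leg 2 → 5:26 PM UTC.
Add 4 hours layover in Thornfield → 9:26 PM UTC.
Add 15 hours 45 minutes leg 3 → 1:11 PM UTC (Oct 15).
Kestrel Bay is UTC−2:00, so local arrival = 1:11 PM − 2:00 = 11:11 AM on Oct 15.

11:11 AM on October 15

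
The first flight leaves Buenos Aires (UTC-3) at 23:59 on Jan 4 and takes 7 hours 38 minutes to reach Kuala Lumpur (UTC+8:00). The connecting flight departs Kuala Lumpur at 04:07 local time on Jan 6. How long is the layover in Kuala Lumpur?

Convert departure to UTC: 23:59 + 3:00 = 02:59 UTC on Jan 5.
Add 7 hours and 38 minutes flight time → 10:37 UTC.
Kuala Lumpur is UTC+8:00, so local arrival = 10:37 + 8:00 = 18:37 on Jan 5.
Layover = 04:07 − 18:37 (+1 day) = 9 hours 30 minutes.

9 hours 30 minutes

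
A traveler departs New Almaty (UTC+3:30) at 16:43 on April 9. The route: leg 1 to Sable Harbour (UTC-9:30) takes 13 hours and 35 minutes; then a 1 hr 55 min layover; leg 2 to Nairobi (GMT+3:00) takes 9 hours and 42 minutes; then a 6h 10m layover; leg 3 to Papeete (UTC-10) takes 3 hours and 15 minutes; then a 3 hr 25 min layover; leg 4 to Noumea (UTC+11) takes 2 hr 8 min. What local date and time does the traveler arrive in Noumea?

Convert departure to UTC: 16:43 − 3:30 = 13:13 UTC on Apr 9.
Add 13 hours 35 minutes leg 1 → 02:48 UTC (Apr 10).
Add 1 hour 55 minutes layover in Sable Harbour → 04:43 UTC.
Add 9 hours 42 minutes leg 2 → 14:25 UTC.
Add 6 hours and 10 minutes layover in Nairobi → 20:35 UTC.
Add 3 hours and 15 minutes leg 3 → 23:50 UTC.
Add 3 hours 25 minutes layover in Papeete → 03:15 UTC (Apr 11).
Add 2 hours 8 minutes leg 4 → 05:23 UTC.
Noumea is UTC+11:00, so local arrival = 05:23 + 11:00 = 16:23 on Apr 11.

16:23 on April 11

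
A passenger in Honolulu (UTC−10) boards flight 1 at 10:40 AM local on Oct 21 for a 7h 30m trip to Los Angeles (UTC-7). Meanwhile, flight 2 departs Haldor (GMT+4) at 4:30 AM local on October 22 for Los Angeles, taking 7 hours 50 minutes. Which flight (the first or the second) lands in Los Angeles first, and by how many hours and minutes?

Flight 1 in UTC: 10:40 AM + 10:00 = 8:40 PM on Oct 21.
+7 hours and 30 minutes → arrive 4:10 AM UTC on Oct 22.
Flight 2 in UTC: 4:30 AM − 4:00 = 12:30 AM on Oct 22.
+7 hours and 50 minutes → arrive 8:20 AM UTC on Oct 22.
Flight 1 lands earlier by 4 hours 10 minutes.

the first, by 4 hours 10 minutes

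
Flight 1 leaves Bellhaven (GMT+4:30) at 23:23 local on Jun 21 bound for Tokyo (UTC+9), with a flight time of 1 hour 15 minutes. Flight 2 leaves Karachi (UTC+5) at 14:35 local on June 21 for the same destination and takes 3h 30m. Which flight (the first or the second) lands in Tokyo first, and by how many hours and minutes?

the second, by 7 hours 3 minutes

Flight 1 in UTC: 23:23 − 4:30 = 18:53 on Jun 21.
+1 hour 15 minutes → arrive 20:08 UTC on Jun 21.
Flight 2 in UTC: 14:35 − 5:00 = 09:35 on Jun 21.
+3 hours 30 minutes → arrive 13:05 UTC on Jun 21.
Flight 2 lands earlier by 7 hours 3 minutes.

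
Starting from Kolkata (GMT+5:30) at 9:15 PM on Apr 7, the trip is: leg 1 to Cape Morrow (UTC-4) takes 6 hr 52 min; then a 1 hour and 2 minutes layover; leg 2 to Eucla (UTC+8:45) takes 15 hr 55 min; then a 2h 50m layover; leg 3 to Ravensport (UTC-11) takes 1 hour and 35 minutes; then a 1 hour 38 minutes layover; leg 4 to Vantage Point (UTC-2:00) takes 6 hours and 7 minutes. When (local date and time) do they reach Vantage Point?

1:44 AM on Apr 9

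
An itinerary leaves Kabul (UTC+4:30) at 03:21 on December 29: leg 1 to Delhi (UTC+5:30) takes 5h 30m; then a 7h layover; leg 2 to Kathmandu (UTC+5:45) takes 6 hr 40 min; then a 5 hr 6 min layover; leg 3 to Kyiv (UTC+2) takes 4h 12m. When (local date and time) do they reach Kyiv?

Convert departure to UTC: 03:21 − 4:30 = 22:51 UTC on Dec 28.
Add 5 hours 30 minutes leg 1 → 04:21 UTC (Dec 29).
Add 7 hours layover in Delhi → 11:21 UTC.
Add 6 hours and 40 minutes leg 2 → 18:01 UTC.
Add 5 hours and 6 minutes layover in Kathmandu → 23:07 UTC.
Add 4 hours and 12 minutes leg 3 → 03:19 UTC (Dec 30).
Kyiv is UTC+2:00, so local arrival = 03:19 + 2:00 = 05:19 on Dec 30.

05:19 on December 30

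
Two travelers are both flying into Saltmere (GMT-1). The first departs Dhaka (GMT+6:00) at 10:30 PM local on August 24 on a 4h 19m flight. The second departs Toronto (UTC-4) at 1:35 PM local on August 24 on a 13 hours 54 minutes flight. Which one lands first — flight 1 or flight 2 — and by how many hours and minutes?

the first, by 10 hours 40 minutes

Flight 1 in UTC: 10:30 PM − 6:00 = 4:30 PM on Aug 24.
+4 hours 19 minutes → arrive 8:49 PM UTC on Aug 24.
Flight 2 in UTC: 1:35 PM + 4:00 = 5:35 PM on Aug 24.
+13 hours 54 minutes → arrive 7:29 AM UTC on Aug 25.
Flight 1 lands earlier by 10 hours 40 minutes.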